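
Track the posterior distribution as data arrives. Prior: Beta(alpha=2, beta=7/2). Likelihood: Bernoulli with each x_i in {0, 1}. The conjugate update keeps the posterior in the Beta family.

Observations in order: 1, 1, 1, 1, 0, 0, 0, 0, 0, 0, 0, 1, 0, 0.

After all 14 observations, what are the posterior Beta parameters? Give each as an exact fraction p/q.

alpha=7, beta=25/2

obs 1: x=1 → posterior Beta(3, 7/2)
obs 2: x=1 → posterior Beta(4, 7/2)
obs 3: x=1 → posterior Beta(5, 7/2)
obs 4: x=1 → posterior Beta(6, 7/2)
obs 5: x=0 → posterior Beta(6, 9/2)
obs 6: x=0 → posterior Beta(6, 11/2)
obs 7: x=0 → posterior Beta(6, 13/2)
obs 8: x=0 → posterior Beta(6, 15/2)
obs 9: x=0 → posterior Beta(6, 17/2)
obs 10: x=0 → posterior Beta(6, 19/2)
obs 11: x=0 → posterior Beta(6, 21/2)
obs 12: x=1 → posterior Beta(7, 21/2)
obs 13: x=0 → posterior Beta(7, 23/2)
obs 14: x=0 → posterior Beta(7, 25/2)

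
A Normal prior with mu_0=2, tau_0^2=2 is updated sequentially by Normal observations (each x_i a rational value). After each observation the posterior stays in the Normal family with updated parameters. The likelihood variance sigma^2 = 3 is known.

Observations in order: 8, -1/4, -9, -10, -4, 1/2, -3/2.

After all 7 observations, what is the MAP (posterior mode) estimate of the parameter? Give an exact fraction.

obs 1: x=8 → posterior Normal(22/5, 6/5)
obs 2: x=-1/4 → posterior Normal(43/14, 6/7)
obs 3: x=-9 → posterior Normal(7/18, 2/3)
obs 4: x=-10 → posterior Normal(-3/2, 6/11)
obs 5: x=-4 → posterior Normal(-49/26, 6/13)
obs 6: x=1/2 → posterior Normal(-47/30, 2/5)
obs 7: x=-3/2 → posterior Normal(-53/34, 6/17)

-53/34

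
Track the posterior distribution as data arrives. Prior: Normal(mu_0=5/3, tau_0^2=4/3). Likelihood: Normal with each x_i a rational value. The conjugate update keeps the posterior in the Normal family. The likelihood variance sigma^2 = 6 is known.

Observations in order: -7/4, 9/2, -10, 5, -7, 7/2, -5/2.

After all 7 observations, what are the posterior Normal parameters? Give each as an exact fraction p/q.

obs 1: x=-7/4 → posterior Normal(23/22, 12/11)
obs 2: x=9/2 → posterior Normal(41/26, 12/13)
obs 3: x=-10 → posterior Normal(1/30, 4/5)
obs 4: x=5 → posterior Normal(21/34, 12/17)
obs 5: x=-7 → posterior Normal(-7/38, 12/19)
obs 6: x=7/2 → posterior Normal(1/6, 4/7)
obs 7: x=-5/2 → posterior Normal(-3/46, 12/23)

mu_0=-3/46, tau_0^2=12/23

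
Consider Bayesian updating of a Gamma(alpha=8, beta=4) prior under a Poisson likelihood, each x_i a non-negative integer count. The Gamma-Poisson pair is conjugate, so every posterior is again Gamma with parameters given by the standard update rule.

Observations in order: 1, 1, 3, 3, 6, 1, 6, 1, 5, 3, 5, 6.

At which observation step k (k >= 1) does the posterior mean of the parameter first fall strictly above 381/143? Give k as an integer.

k = 9

obs 1: x=1 → posterior Gamma(9, 5)
obs 2: x=1 → posterior Gamma(10, 6)
obs 3: x=3 → posterior Gamma(13, 7)
obs 4: x=3 → posterior Gamma(16, 8)
obs 5: x=6 → posterior Gamma(22, 9)
obs 6: x=1 → posterior Gamma(23, 10)
obs 7: x=6 → posterior Gamma(29, 11)
obs 8: x=1 → posterior Gamma(30, 12)
obs 9: x=5 → posterior Gamma(35, 13)
obs 10: x=3 → posterior Gamma(38, 14)
obs 11: x=5 → posterior Gamma(43, 15)
obs 12: x=6 → posterior Gamma(49, 16)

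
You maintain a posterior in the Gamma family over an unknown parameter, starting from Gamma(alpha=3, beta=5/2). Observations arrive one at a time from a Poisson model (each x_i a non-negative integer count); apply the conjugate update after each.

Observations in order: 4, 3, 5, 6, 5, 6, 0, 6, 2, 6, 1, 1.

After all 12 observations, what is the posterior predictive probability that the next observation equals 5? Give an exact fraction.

1303327241901381254684252575604706156145251345513477254335472899535531902993920/11019700044668002895535929163122769626862362897202163696717960646555614687493791

obs 1: x=4 → posterior Gamma(7, 7/2)
obs 2: x=3 → posterior Gamma(10, 9/2)
obs 3: x=5 → posterior Gamma(15, 11/2)
obs 4: x=6 → posterior Gamma(21, 13/2)
obs 5: x=5 → posterior Gamma(26, 15/2)
obs 6: x=6 → posterior Gamma(32, 17/2)
obs 7: x=0 → posterior Gamma(32, 19/2)
obs 8: x=6 → posterior Gamma(38, 21/2)
obs 9: x=2 → posterior Gamma(40, 23/2)
obs 10: x=6 → posterior Gamma(46, 25/2)
obs 11: x=1 → posterior Gamma(47, 27/2)
obs 12: x=1 → posterior Gamma(48, 29/2)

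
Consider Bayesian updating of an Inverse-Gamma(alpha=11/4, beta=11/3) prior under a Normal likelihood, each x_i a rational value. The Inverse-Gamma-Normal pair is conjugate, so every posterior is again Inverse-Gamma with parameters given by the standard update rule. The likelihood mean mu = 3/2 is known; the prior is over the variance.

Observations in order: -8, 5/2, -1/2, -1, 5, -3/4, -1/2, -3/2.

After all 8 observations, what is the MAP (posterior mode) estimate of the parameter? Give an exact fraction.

6679/744

obs 1: x=-8 → posterior Inverse-Gamma(13/4, 1171/24)
obs 2: x=5/2 → posterior Inverse-Gamma(15/4, 1183/24)
obs 3: x=-1/2 → posterior Inverse-Gamma(17/4, 1231/24)
obs 4: x=-1 → posterior Inverse-Gamma(19/4, 653/12)
obs 5: x=5 → posterior Inverse-Gamma(21/4, 1453/24)
obs 6: x=-3/4 → posterior Inverse-Gamma(23/4, 6055/96)
obs 7: x=-1/2 → posterior Inverse-Gamma(25/4, 6247/96)
obs 8: x=-3/2 → posterior Inverse-Gamma(27/4, 6679/96)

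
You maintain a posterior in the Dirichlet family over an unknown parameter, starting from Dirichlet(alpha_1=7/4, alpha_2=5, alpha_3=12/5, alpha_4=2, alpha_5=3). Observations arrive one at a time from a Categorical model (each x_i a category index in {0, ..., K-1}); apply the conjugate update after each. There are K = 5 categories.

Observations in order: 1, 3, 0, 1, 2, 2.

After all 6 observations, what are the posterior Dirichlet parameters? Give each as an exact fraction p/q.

obs 1: x=1 → posterior Dirichlet(7/4, 6, 12/5, 2, 3)
obs 2: x=3 → posterior Dirichlet(7/4, 6, 12/5, 3, 3)
obs 3: x=0 → posterior Dirichlet(11/4, 6, 12/5, 3, 3)
obs 4: x=1 → posterior Dirichlet(11/4, 7, 12/5, 3, 3)
obs 5: x=2 → posterior Dirichlet(11/4, 7, 17/5, 3, 3)
obs 6: x=2 → posterior Dirichlet(11/4, 7, 22/5, 3, 3)

alpha_1=11/4, alpha_2=7, alpha_3=22/5, alpha_4=3, alpha_5=3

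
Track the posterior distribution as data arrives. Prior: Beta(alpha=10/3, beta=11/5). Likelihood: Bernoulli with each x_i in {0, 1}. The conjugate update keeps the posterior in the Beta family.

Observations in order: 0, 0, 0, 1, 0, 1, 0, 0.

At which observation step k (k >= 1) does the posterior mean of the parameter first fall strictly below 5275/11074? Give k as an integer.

obs 1: x=0 → posterior Beta(10/3, 16/5)
obs 2: x=0 → posterior Beta(10/3, 21/5)
obs 3: x=0 → posterior Beta(10/3, 26/5)
obs 4: x=1 → posterior Beta(13/3, 26/5)
obs 5: x=0 → posterior Beta(13/3, 31/5)
obs 6: x=1 → posterior Beta(16/3, 31/5)
obs 7: x=0 → posterior Beta(16/3, 36/5)
obs 8: x=0 → posterior Beta(16/3, 41/5)

k = 2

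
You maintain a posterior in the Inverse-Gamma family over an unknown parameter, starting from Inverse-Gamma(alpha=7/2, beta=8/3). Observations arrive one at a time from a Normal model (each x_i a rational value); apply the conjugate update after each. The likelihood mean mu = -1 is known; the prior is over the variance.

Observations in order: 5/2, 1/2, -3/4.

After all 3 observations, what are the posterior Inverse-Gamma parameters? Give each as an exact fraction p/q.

obs 1: x=5/2 → posterior Inverse-Gamma(4, 211/24)
obs 2: x=1/2 → posterior Inverse-Gamma(9/2, 119/12)
obs 3: x=-3/4 → posterior Inverse-Gamma(5, 955/96)

alpha=5, beta=955/96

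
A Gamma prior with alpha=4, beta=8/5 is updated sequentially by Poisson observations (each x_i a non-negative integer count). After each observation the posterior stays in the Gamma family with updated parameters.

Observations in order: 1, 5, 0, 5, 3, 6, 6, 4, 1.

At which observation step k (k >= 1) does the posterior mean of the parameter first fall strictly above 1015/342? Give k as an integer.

k = 6

obs 1: x=1 → posterior Gamma(5, 13/5)
obs 2: x=5 → posterior Gamma(10, 18/5)
obs 3: x=0 → posterior Gamma(10, 23/5)
obs 4: x=5 → posterior Gamma(15, 28/5)
obs 5: x=3 → posterior Gamma(18, 33/5)
obs 6: x=6 → posterior Gamma(24, 38/5)
obs 7: x=6 → posterior Gamma(30, 43/5)
obs 8: x=4 → posterior Gamma(34, 48/5)
obs 9: x=1 → posterior Gamma(35, 53/5)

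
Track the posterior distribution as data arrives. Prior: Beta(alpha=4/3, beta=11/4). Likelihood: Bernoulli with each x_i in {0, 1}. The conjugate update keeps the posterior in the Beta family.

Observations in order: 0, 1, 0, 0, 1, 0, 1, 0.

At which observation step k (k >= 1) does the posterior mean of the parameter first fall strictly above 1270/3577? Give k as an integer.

obs 1: x=0 → posterior Beta(4/3, 15/4)
obs 2: x=1 → posterior Beta(7/3, 15/4)
obs 3: x=0 → posterior Beta(7/3, 19/4)
obs 4: x=0 → posterior Beta(7/3, 23/4)
obs 5: x=1 → posterior Beta(10/3, 23/4)
obs 6: x=0 → posterior Beta(10/3, 27/4)
obs 7: x=1 → posterior Beta(13/3, 27/4)
obs 8: x=0 → posterior Beta(13/3, 31/4)

k = 2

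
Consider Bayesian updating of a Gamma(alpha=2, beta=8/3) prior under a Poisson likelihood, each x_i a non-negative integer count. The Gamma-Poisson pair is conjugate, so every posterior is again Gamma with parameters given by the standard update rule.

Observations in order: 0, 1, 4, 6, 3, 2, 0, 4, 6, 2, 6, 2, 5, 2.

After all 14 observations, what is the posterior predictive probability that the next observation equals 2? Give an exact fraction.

264748223344213329255580902099609375000000000000000000000000000000000000000000000/1098919478132579570120466905162052483833334185189707519879903635167697894494553437

obs 1: x=0 → posterior Gamma(2, 11/3)
obs 2: x=1 → posterior Gamma(3, 14/3)
obs 3: x=4 → posterior Gamma(7, 17/3)
obs 4: x=6 → posterior Gamma(13, 20/3)
obs 5: x=3 → posterior Gamma(16, 23/3)
obs 6: x=2 → posterior Gamma(18, 26/3)
obs 7: x=0 → posterior Gamma(18, 29/3)
obs 8: x=4 → posterior Gamma(22, 32/3)
obs 9: x=6 → posterior Gamma(28, 35/3)
obs 10: x=2 → posterior Gamma(30, 38/3)
obs 11: x=6 → posterior Gamma(36, 41/3)
obs 12: x=2 → posterior Gamma(38, 44/3)
obs 13: x=5 → posterior Gamma(43, 47/3)
obs 14: x=2 → posterior Gamma(45, 50/3)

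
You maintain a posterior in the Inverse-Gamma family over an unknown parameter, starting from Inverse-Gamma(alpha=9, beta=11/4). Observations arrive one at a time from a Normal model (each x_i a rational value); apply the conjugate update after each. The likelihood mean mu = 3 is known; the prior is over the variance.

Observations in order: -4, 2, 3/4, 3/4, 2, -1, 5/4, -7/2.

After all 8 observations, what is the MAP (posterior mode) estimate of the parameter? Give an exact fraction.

obs 1: x=-4 → posterior Inverse-Gamma(19/2, 109/4)
obs 2: x=2 → posterior Inverse-Gamma(10, 111/4)
obs 3: x=3/4 → posterior Inverse-Gamma(21/2, 969/32)
obs 4: x=3/4 → posterior Inverse-Gamma(11, 525/16)
obs 5: x=2 → posterior Inverse-Gamma(23/2, 533/16)
obs 6: x=-1 → posterior Inverse-Gamma(12, 661/16)
obs 7: x=5/4 → posterior Inverse-Gamma(25/2, 1371/32)
obs 8: x=-7/2 → posterior Inverse-Gamma(13, 2047/32)

2047/448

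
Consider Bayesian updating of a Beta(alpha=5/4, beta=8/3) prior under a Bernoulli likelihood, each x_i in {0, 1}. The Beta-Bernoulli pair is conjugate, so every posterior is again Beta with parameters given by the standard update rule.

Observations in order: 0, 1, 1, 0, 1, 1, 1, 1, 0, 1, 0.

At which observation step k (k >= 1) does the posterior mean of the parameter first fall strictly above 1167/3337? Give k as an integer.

obs 1: x=0 → posterior Beta(5/4, 11/3)
obs 2: x=1 → posterior Beta(9/4, 11/3)
obs 3: x=1 → posterior Beta(13/4, 11/3)
obs 4: x=0 → posterior Beta(13/4, 14/3)
obs 5: x=1 → posterior Beta(17/4, 14/3)
obs 6: x=1 → posterior Beta(21/4, 14/3)
obs 7: x=1 → posterior Beta(25/4, 14/3)
obs 8: x=1 → posterior Beta(29/4, 14/3)
obs 9: x=0 → posterior Beta(29/4, 17/3)
obs 10: x=1 → posterior Beta(33/4, 17/3)
obs 11: x=0 → posterior Beta(33/4, 20/3)

k = 2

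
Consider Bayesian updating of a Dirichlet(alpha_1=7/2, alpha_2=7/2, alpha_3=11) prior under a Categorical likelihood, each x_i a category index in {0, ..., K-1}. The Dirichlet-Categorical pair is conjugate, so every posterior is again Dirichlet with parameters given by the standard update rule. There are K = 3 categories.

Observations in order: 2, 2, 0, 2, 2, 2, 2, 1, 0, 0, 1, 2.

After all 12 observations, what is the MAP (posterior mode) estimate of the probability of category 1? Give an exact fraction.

obs 1: x=2 → posterior Dirichlet(7/2, 7/2, 12)
obs 2: x=2 → posterior Dirichlet(7/2, 7/2, 13)
obs 3: x=0 → posterior Dirichlet(9/2, 7/2, 13)
obs 4: x=2 → posterior Dirichlet(9/2, 7/2, 14)
obs 5: x=2 → posterior Dirichlet(9/2, 7/2, 15)
obs 6: x=2 → posterior Dirichlet(9/2, 7/2, 16)
obs 7: x=2 → posterior Dirichlet(9/2, 7/2, 17)
obs 8: x=1 → posterior Dirichlet(9/2, 9/2, 17)
obs 9: x=0 → posterior Dirichlet(11/2, 9/2, 17)
obs 10: x=0 → posterior Dirichlet(13/2, 9/2, 17)
obs 11: x=1 → posterior Dirichlet(13/2, 11/2, 17)
obs 12: x=2 → posterior Dirichlet(13/2, 11/2, 18)

1/6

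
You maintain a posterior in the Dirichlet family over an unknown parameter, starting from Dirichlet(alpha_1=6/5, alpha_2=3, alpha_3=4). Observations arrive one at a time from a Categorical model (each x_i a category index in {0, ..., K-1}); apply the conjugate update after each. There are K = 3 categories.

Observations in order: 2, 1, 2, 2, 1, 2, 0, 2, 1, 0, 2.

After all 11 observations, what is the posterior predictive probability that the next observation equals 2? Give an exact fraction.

obs 1: x=2 → posterior Dirichlet(6/5, 3, 5)
obs 2: x=1 → posterior Dirichlet(6/5, 4, 5)
obs 3: x=2 → posterior Dirichlet(6/5, 4, 6)
obs 4: x=2 → posterior Dirichlet(6/5, 4, 7)
obs 5: x=1 → posterior Dirichlet(6/5, 5, 7)
obs 6: x=2 → posterior Dirichlet(6/5, 5, 8)
obs 7: x=0 → posterior Dirichlet(11/5, 5, 8)
obs 8: x=2 → posterior Dirichlet(11/5, 5, 9)
obs 9: x=1 → posterior Dirichlet(11/5, 6, 9)
obs 10: x=0 → posterior Dirichlet(16/5, 6, 9)
obs 11: x=2 → posterior Dirichlet(16/5, 6, 10)

25/48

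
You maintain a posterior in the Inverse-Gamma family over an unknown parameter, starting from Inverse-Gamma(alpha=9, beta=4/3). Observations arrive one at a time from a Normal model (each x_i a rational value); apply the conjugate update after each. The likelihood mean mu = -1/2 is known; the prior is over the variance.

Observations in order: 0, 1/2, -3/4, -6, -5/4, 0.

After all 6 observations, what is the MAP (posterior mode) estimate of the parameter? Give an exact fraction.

obs 1: x=0 → posterior Inverse-Gamma(19/2, 35/24)
obs 2: x=1/2 → posterior Inverse-Gamma(10, 47/24)
obs 3: x=-3/4 → posterior Inverse-Gamma(21/2, 191/96)
obs 4: x=-6 → posterior Inverse-Gamma(11, 1643/96)
obs 5: x=-5/4 → posterior Inverse-Gamma(23/2, 835/48)
obs 6: x=0 → posterior Inverse-Gamma(12, 841/48)

841/624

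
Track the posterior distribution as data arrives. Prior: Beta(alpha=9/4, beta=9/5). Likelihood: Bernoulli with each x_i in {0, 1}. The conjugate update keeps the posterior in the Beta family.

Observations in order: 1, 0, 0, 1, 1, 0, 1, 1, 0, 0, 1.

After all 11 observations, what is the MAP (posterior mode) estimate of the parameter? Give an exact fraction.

obs 1: x=1 → posterior Beta(13/4, 9/5)
obs 2: x=0 → posterior Beta(13/4, 14/5)
obs 3: x=0 → posterior Beta(13/4, 19/5)
obs 4: x=1 → posterior Beta(17/4, 19/5)
obs 5: x=1 → posterior Beta(21/4, 19/5)
obs 6: x=0 → posterior Beta(21/4, 24/5)
obs 7: x=1 → posterior Beta(25/4, 24/5)
obs 8: x=1 → posterior Beta(29/4, 24/5)
obs 9: x=0 → posterior Beta(29/4, 29/5)
obs 10: x=0 → posterior Beta(29/4, 34/5)
obs 11: x=1 → posterior Beta(33/4, 34/5)

5/9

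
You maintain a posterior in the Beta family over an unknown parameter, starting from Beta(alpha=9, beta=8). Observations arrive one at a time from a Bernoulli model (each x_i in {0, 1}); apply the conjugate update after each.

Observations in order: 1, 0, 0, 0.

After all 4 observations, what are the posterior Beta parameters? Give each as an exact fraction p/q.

obs 1: x=1 → posterior Beta(10, 8)
obs 2: x=0 → posterior Beta(10, 9)
obs 3: x=0 → posterior Beta(10, 10)
obs 4: x=0 → posterior Beta(10, 11)

alpha=10, beta=11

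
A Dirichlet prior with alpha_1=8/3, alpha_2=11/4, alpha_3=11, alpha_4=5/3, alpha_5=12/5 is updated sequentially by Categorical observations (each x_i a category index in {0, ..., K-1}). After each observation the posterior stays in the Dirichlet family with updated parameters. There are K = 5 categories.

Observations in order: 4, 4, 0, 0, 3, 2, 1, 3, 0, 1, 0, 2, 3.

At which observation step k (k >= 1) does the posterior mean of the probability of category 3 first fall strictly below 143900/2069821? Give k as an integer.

obs 1: x=4 → posterior Dirichlet(8/3, 11/4, 11, 5/3, 17/5)
obs 2: x=4 → posterior Dirichlet(8/3, 11/4, 11, 5/3, 22/5)
obs 3: x=0 → posterior Dirichlet(11/3, 11/4, 11, 5/3, 22/5)
obs 4: x=0 → posterior Dirichlet(14/3, 11/4, 11, 5/3, 22/5)
obs 5: x=3 → posterior Dirichlet(14/3, 11/4, 11, 8/3, 22/5)
obs 6: x=2 → posterior Dirichlet(14/3, 11/4, 12, 8/3, 22/5)
obs 7: x=1 → posterior Dirichlet(14/3, 15/4, 12, 8/3, 22/5)
obs 8: x=3 → posterior Dirichlet(14/3, 15/4, 12, 11/3, 22/5)
obs 9: x=0 → posterior Dirichlet(17/3, 15/4, 12, 11/3, 22/5)
obs 10: x=1 → posterior Dirichlet(17/3, 19/4, 12, 11/3, 22/5)
obs 11: x=0 → posterior Dirichlet(20/3, 19/4, 12, 11/3, 22/5)
obs 12: x=2 → posterior Dirichlet(20/3, 19/4, 13, 11/3, 22/5)
obs 13: x=3 → posterior Dirichlet(20/3, 19/4, 13, 14/3, 22/5)

k = 4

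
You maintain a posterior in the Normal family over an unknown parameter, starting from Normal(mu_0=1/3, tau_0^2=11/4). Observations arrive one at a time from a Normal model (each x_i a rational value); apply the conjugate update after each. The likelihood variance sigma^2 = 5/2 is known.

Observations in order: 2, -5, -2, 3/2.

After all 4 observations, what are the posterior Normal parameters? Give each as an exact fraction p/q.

obs 1: x=2 → posterior Normal(76/63, 55/42)
obs 2: x=-5 → posterior Normal(-89/96, 55/64)
obs 3: x=-2 → posterior Normal(-155/129, 55/86)
obs 4: x=3/2 → posterior Normal(-211/324, 55/108)

mu_0=-211/324, tau_0^2=55/108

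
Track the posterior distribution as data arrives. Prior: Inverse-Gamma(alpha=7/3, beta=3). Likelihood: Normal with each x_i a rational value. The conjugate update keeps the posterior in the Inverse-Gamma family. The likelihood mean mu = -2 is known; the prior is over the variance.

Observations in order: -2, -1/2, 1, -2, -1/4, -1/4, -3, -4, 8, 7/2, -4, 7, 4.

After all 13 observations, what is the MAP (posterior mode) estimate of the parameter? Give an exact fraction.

6711/472

obs 1: x=-2 → posterior Inverse-Gamma(17/6, 3)
obs 2: x=-1/2 → posterior Inverse-Gamma(10/3, 33/8)
obs 3: x=1 → posterior Inverse-Gamma(23/6, 69/8)
obs 4: x=-2 → posterior Inverse-Gamma(13/3, 69/8)
obs 5: x=-1/4 → posterior Inverse-Gamma(29/6, 325/32)
obs 6: x=-1/4 → posterior Inverse-Gamma(16/3, 187/16)
obs 7: x=-3 → posterior Inverse-Gamma(35/6, 195/16)
obs 8: x=-4 → posterior Inverse-Gamma(19/3, 227/16)
obs 9: x=8 → posterior Inverse-Gamma(41/6, 1027/16)
obs 10: x=7/2 → posterior Inverse-Gamma(22/3, 1269/16)
obs 11: x=-4 → posterior Inverse-Gamma(47/6, 1301/16)
obs 12: x=7 → posterior Inverse-Gamma(25/3, 1949/16)
obs 13: x=4 → posterior Inverse-Gamma(53/6, 2237/16)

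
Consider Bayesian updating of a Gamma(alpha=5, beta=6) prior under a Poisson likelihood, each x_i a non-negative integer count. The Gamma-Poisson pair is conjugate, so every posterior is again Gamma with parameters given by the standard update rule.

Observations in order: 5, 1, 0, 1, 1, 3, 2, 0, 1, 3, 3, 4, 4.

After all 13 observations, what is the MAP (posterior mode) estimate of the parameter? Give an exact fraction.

obs 1: x=5 → posterior Gamma(10, 7)
obs 2: x=1 → posterior Gamma(11, 8)
obs 3: x=0 → posterior Gamma(11, 9)
obs 4: x=1 → posterior Gamma(12, 10)
obs 5: x=1 → posterior Gamma(13, 11)
obs 6: x=3 → posterior Gamma(16, 12)
obs 7: x=2 → posterior Gamma(18, 13)
obs 8: x=0 → posterior Gamma(18, 14)
obs 9: x=1 → posterior Gamma(19, 15)
obs 10: x=3 → posterior Gamma(22, 16)
obs 11: x=3 → posterior Gamma(25, 17)
obs 12: x=4 → posterior Gamma(29, 18)
obs 13: x=4 → posterior Gamma(33, 19)

32/19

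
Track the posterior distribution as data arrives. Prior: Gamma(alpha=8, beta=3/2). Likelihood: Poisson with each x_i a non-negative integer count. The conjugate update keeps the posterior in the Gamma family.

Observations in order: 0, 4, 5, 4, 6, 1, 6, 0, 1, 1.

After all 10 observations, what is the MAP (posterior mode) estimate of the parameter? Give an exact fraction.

obs 1: x=0 → posterior Gamma(8, 5/2)
obs 2: x=4 → posterior Gamma(12, 7/2)
obs 3: x=5 → posterior Gamma(17, 9/2)
obs 4: x=4 → posterior Gamma(21, 11/2)
obs 5: x=6 → posterior Gamma(27, 13/2)
obs 6: x=1 → posterior Gamma(28, 15/2)
obs 7: x=6 → posterior Gamma(34, 17/2)
obs 8: x=0 → posterior Gamma(34, 19/2)
obs 9: x=1 → posterior Gamma(35, 21/2)
obs 10: x=1 → posterior Gamma(36, 23/2)

70/23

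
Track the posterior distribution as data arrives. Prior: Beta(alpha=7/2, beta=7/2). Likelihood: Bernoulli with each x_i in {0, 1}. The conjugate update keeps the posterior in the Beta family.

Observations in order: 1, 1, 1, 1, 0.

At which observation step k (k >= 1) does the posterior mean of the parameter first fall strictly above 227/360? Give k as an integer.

k = 3

obs 1: x=1 → posterior Beta(9/2, 7/2)
obs 2: x=1 → posterior Beta(11/2, 7/2)
obs 3: x=1 → posterior Beta(13/2, 7/2)
obs 4: x=1 → posterior Beta(15/2, 7/2)
obs 5: x=0 → posterior Beta(15/2, 9/2)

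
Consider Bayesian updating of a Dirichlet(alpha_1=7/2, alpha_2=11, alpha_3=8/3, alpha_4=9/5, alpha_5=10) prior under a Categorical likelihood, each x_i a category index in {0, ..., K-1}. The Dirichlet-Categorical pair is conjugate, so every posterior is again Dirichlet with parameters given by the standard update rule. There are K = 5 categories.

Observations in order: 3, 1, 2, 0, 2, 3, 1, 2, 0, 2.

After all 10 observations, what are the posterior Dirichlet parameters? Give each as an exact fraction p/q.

alpha_1=11/2, alpha_2=13, alpha_3=20/3, alpha_4=19/5, alpha_5=10

obs 1: x=3 → posterior Dirichlet(7/2, 11, 8/3, 14/5, 10)
obs 2: x=1 → posterior Dirichlet(7/2, 12, 8/3, 14/5, 10)
obs 3: x=2 → posterior Dirichlet(7/2, 12, 11/3, 14/5, 10)
obs 4: x=0 → posterior Dirichlet(9/2, 12, 11/3, 14/5, 10)
obs 5: x=2 → posterior Dirichlet(9/2, 12, 14/3, 14/5, 10)
obs 6: x=3 → posterior Dirichlet(9/2, 12, 14/3, 19/5, 10)
obs 7: x=1 → posterior Dirichlet(9/2, 13, 14/3, 19/5, 10)
obs 8: x=2 → posterior Dirichlet(9/2, 13, 17/3, 19/5, 10)
obs 9: x=0 → posterior Dirichlet(11/2, 13, 17/3, 19/5, 10)
obs 10: x=2 → posterior Dirichlet(11/2, 13, 20/3, 19/5, 10)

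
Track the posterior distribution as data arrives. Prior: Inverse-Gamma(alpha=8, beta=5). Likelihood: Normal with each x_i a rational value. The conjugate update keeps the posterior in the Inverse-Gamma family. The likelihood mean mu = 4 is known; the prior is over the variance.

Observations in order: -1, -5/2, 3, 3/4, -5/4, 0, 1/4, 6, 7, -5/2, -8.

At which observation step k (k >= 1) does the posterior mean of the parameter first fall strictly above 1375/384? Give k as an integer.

k = 2

obs 1: x=-1 → posterior Inverse-Gamma(17/2, 35/2)
obs 2: x=-5/2 → posterior Inverse-Gamma(9, 309/8)
obs 3: x=3 → posterior Inverse-Gamma(19/2, 313/8)
obs 4: x=3/4 → posterior Inverse-Gamma(10, 1421/32)
obs 5: x=-5/4 → posterior Inverse-Gamma(21/2, 931/16)
obs 6: x=0 → posterior Inverse-Gamma(11, 1059/16)
obs 7: x=1/4 → posterior Inverse-Gamma(23/2, 2343/32)
obs 8: x=6 → posterior Inverse-Gamma(12, 2407/32)
obs 9: x=7 → posterior Inverse-Gamma(25/2, 2551/32)
obs 10: x=-5/2 → posterior Inverse-Gamma(13, 3227/32)
obs 11: x=-8 → posterior Inverse-Gamma(27/2, 5531/32)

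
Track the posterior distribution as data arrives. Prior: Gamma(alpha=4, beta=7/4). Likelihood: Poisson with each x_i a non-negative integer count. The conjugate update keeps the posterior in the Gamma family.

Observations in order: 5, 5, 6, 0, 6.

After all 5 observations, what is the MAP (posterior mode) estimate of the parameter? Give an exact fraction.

100/27

obs 1: x=5 → posterior Gamma(9, 11/4)
obs 2: x=5 → posterior Gamma(14, 15/4)
obs 3: x=6 → posterior Gamma(20, 19/4)
obs 4: x=0 → posterior Gamma(20, 23/4)
obs 5: x=6 → posterior Gamma(26, 27/4)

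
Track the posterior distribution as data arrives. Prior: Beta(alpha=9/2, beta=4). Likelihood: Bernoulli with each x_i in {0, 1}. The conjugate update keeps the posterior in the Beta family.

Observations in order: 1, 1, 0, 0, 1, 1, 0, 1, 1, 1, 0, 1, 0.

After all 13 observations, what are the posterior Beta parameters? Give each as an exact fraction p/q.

obs 1: x=1 → posterior Beta(11/2, 4)
obs 2: x=1 → posterior Beta(13/2, 4)
obs 3: x=0 → posterior Beta(13/2, 5)
obs 4: x=0 → posterior Beta(13/2, 6)
obs 5: x=1 → posterior Beta(15/2, 6)
obs 6: x=1 → posterior Beta(17/2, 6)
obs 7: x=0 → posterior Beta(17/2, 7)
obs 8: x=1 → posterior Beta(19/2, 7)
obs 9: x=1 → posterior Beta(21/2, 7)
obs 10: x=1 → posterior Beta(23/2, 7)
obs 11: x=0 → posterior Beta(23/2, 8)
obs 12: x=1 → posterior Beta(25/2, 8)
obs 13: x=0 → posterior Beta(25/2, 9)

alpha=25/2, beta=9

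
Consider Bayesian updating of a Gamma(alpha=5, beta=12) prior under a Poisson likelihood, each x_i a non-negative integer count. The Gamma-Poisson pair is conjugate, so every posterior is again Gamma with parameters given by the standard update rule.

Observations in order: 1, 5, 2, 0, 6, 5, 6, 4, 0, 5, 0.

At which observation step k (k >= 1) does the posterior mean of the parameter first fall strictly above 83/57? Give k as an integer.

k = 7

obs 1: x=1 → posterior Gamma(6, 13)
obs 2: x=5 → posterior Gamma(11, 14)
obs 3: x=2 → posterior Gamma(13, 15)
obs 4: x=0 → posterior Gamma(13, 16)
obs 5: x=6 → posterior Gamma(19, 17)
obs 6: x=5 → posterior Gamma(24, 18)
obs 7: x=6 → posterior Gamma(30, 19)
obs 8: x=4 → posterior Gamma(34, 20)
obs 9: x=0 → posterior Gamma(34, 21)
obs 10: x=5 → posterior Gamma(39, 22)
obs 11: x=0 → posterior Gamma(39, 23)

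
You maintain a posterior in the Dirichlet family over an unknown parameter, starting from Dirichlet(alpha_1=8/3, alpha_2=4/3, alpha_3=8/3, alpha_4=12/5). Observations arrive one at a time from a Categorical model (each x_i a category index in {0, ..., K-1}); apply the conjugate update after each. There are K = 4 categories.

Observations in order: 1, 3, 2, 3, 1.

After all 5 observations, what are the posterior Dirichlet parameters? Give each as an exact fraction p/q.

alpha_1=8/3, alpha_2=10/3, alpha_3=11/3, alpha_4=22/5

obs 1: x=1 → posterior Dirichlet(8/3, 7/3, 8/3, 12/5)
obs 2: x=3 → posterior Dirichlet(8/3, 7/3, 8/3, 17/5)
obs 3: x=2 → posterior Dirichlet(8/3, 7/3, 11/3, 17/5)
obs 4: x=3 → posterior Dirichlet(8/3, 7/3, 11/3, 22/5)
obs 5: x=1 → posterior Dirichlet(8/3, 10/3, 11/3, 22/5)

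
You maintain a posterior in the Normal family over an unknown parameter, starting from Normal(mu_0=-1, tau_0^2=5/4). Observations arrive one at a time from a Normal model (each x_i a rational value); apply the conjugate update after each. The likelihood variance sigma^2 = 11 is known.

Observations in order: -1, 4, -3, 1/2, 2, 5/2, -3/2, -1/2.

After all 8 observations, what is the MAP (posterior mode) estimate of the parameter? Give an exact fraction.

obs 1: x=-1 → posterior Normal(-1, 55/49)
obs 2: x=4 → posterior Normal(-29/54, 55/54)
obs 3: x=-3 → posterior Normal(-44/59, 55/59)
obs 4: x=1/2 → posterior Normal(-83/128, 55/64)
obs 5: x=2 → posterior Normal(-21/46, 55/69)
obs 6: x=5/2 → posterior Normal(-19/74, 55/74)
obs 7: x=-3/2 → posterior Normal(-53/158, 55/79)
obs 8: x=-1/2 → posterior Normal(-29/84, 55/84)

-29/84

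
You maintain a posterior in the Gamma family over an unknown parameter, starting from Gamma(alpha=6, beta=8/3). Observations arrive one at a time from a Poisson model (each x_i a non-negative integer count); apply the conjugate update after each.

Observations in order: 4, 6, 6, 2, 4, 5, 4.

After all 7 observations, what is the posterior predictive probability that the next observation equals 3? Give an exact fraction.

316948254049376660438206880121435211456412242391716783220877/1606938044258990275541962092341162602522202993782792835301376

obs 1: x=4 → posterior Gamma(10, 11/3)
obs 2: x=6 → posterior Gamma(16, 14/3)
obs 3: x=6 → posterior Gamma(22, 17/3)
obs 4: x=2 → posterior Gamma(24, 20/3)
obs 5: x=4 → posterior Gamma(28, 23/3)
obs 6: x=5 → posterior Gamma(33, 26/3)
obs 7: x=4 → posterior Gamma(37, 29/3)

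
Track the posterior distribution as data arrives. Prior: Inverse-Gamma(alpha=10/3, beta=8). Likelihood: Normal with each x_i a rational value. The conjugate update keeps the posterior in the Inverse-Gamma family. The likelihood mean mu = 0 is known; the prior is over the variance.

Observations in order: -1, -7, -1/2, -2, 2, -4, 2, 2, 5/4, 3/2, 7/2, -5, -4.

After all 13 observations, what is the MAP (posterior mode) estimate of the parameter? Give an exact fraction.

1491/208

obs 1: x=-1 → posterior Inverse-Gamma(23/6, 17/2)
obs 2: x=-7 → posterior Inverse-Gamma(13/3, 33)
obs 3: x=-1/2 → posterior Inverse-Gamma(29/6, 265/8)
obs 4: x=-2 → posterior Inverse-Gamma(16/3, 281/8)
obs 5: x=2 → posterior Inverse-Gamma(35/6, 297/8)
obs 6: x=-4 → posterior Inverse-Gamma(19/3, 361/8)
obs 7: x=2 → posterior Inverse-Gamma(41/6, 377/8)
obs 8: x=2 → posterior Inverse-Gamma(22/3, 393/8)
obs 9: x=5/4 → posterior Inverse-Gamma(47/6, 1597/32)
obs 10: x=3/2 → posterior Inverse-Gamma(25/3, 1633/32)
obs 11: x=7/2 → posterior Inverse-Gamma(53/6, 1829/32)
obs 12: x=-5 → posterior Inverse-Gamma(28/3, 2229/32)
obs 13: x=-4 → posterior Inverse-Gamma(59/6, 2485/32)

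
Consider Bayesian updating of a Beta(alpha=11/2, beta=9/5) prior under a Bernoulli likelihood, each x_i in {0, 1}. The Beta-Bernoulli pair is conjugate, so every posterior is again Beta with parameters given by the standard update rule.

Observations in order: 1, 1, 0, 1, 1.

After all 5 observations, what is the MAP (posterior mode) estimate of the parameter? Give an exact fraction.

obs 1: x=1 → posterior Beta(13/2, 9/5)
obs 2: x=1 → posterior Beta(15/2, 9/5)
obs 3: x=0 → posterior Beta(15/2, 14/5)
obs 4: x=1 → posterior Beta(17/2, 14/5)
obs 5: x=1 → posterior Beta(19/2, 14/5)

85/103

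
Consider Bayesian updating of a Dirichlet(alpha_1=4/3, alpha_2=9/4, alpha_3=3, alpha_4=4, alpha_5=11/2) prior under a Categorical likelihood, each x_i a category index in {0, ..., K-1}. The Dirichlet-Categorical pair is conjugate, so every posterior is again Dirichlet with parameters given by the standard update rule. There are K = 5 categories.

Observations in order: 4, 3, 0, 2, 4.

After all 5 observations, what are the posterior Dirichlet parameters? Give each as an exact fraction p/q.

obs 1: x=4 → posterior Dirichlet(4/3, 9/4, 3, 4, 13/2)
obs 2: x=3 → posterior Dirichlet(4/3, 9/4, 3, 5, 13/2)
obs 3: x=0 → posterior Dirichlet(7/3, 9/4, 3, 5, 13/2)
obs 4: x=2 → posterior Dirichlet(7/3, 9/4, 4, 5, 13/2)
obs 5: x=4 → posterior Dirichlet(7/3, 9/4, 4, 5, 15/2)

alpha_1=7/3, alpha_2=9/4, alpha_3=4, alpha_4=5, alpha_5=15/2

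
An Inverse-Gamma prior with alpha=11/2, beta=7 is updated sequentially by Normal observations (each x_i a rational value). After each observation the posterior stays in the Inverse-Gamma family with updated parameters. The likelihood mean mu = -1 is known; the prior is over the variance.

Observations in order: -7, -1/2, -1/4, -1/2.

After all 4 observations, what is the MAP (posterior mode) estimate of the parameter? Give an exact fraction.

obs 1: x=-7 → posterior Inverse-Gamma(6, 25)
obs 2: x=-1/2 → posterior Inverse-Gamma(13/2, 201/8)
obs 3: x=-1/4 → posterior Inverse-Gamma(7, 813/32)
obs 4: x=-1/2 → posterior Inverse-Gamma(15/2, 817/32)

817/272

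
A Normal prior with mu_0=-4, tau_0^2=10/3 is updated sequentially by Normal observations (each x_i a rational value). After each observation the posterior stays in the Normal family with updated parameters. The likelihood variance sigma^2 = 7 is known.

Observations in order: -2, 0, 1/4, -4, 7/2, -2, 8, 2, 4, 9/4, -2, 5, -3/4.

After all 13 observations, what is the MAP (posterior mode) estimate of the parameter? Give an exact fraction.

obs 1: x=-2 → posterior Normal(-104/31, 70/31)
obs 2: x=0 → posterior Normal(-104/41, 70/41)
obs 3: x=1/4 → posterior Normal(-203/102, 70/51)
obs 4: x=-4 → posterior Normal(-283/122, 70/61)
obs 5: x=7/2 → posterior Normal(-3/2, 70/71)
obs 6: x=-2 → posterior Normal(-253/162, 70/81)
obs 7: x=8 → posterior Normal(-93/182, 10/13)
obs 8: x=2 → posterior Normal(-53/202, 70/101)
obs 9: x=4 → posterior Normal(9/74, 70/111)
obs 10: x=9/4 → posterior Normal(36/121, 70/121)
obs 11: x=-2 → posterior Normal(16/131, 70/131)
obs 12: x=5 → posterior Normal(22/47, 70/141)
obs 13: x=-3/4 → posterior Normal(117/302, 70/151)

117/302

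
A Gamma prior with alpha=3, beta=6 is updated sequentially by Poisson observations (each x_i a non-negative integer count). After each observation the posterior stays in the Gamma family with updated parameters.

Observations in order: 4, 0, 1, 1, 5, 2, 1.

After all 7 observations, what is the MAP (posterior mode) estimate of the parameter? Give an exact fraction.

16/13

obs 1: x=4 → posterior Gamma(7, 7)
obs 2: x=0 → posterior Gamma(7, 8)
obs 3: x=1 → posterior Gamma(8, 9)
obs 4: x=1 → posterior Gamma(9, 10)
obs 5: x=5 → posterior Gamma(14, 11)
obs 6: x=2 → posterior Gamma(16, 12)
obs 7: x=1 → posterior Gamma(17, 13)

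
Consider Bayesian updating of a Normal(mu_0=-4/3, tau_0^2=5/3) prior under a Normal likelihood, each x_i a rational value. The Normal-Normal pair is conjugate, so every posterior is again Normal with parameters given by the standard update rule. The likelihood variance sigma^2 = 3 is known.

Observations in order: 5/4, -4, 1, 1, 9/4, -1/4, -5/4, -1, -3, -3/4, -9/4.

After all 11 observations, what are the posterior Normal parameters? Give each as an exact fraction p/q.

obs 1: x=5/4 → posterior Normal(-23/56, 15/14)
obs 2: x=-4 → posterior Normal(-103/76, 15/19)
obs 3: x=1 → posterior Normal(-83/96, 5/8)
obs 4: x=1 → posterior Normal(-63/116, 15/29)
obs 5: x=9/4 → posterior Normal(-9/68, 15/34)
obs 6: x=-1/4 → posterior Normal(-23/156, 5/13)
obs 7: x=-5/4 → posterior Normal(-3/11, 15/44)
obs 8: x=-1 → posterior Normal(-17/49, 15/49)
obs 9: x=-3 → posterior Normal(-16/27, 5/18)
obs 10: x=-3/4 → posterior Normal(-143/236, 15/59)
obs 11: x=-9/4 → posterior Normal(-47/64, 15/64)

mu_0=-47/64, tau_0^2=15/64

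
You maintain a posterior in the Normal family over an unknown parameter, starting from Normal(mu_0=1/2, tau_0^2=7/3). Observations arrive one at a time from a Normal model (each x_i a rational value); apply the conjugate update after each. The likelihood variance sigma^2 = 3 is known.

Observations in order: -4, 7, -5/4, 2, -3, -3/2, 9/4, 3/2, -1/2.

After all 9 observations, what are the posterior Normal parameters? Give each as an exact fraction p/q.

mu_0=11/36, tau_0^2=7/24

obs 1: x=-4 → posterior Normal(-47/32, 21/16)
obs 2: x=7 → posterior Normal(51/46, 21/23)
obs 3: x=-5/4 → posterior Normal(67/120, 7/10)
obs 4: x=2 → posterior Normal(123/148, 21/37)
obs 5: x=-3 → posterior Normal(39/176, 21/44)
obs 6: x=-3/2 → posterior Normal(-1/68, 7/17)
obs 7: x=9/4 → posterior Normal(15/58, 21/58)
obs 8: x=3/2 → posterior Normal(51/130, 21/65)
obs 9: x=-1/2 → posterior Normal(11/36, 7/24)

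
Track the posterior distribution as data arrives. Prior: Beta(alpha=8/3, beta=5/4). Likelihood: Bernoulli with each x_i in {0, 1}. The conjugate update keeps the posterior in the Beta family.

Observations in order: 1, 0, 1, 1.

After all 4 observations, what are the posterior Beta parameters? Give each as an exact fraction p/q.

obs 1: x=1 → posterior Beta(11/3, 5/4)
obs 2: x=0 → posterior Beta(11/3, 9/4)
obs 3: x=1 → posterior Beta(14/3, 9/4)
obs 4: x=1 → posterior Beta(17/3, 9/4)

alpha=17/3, beta=9/4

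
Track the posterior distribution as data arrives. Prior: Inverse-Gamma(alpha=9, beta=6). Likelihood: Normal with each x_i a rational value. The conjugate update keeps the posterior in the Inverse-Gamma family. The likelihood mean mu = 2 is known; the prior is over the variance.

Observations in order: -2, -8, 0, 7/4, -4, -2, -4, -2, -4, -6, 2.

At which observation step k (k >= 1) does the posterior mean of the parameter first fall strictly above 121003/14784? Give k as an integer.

obs 1: x=-2 → posterior Inverse-Gamma(19/2, 14)
obs 2: x=-8 → posterior Inverse-Gamma(10, 64)
obs 3: x=0 → posterior Inverse-Gamma(21/2, 66)
obs 4: x=7/4 → posterior Inverse-Gamma(11, 2113/32)
obs 5: x=-4 → posterior Inverse-Gamma(23/2, 2689/32)
obs 6: x=-2 → posterior Inverse-Gamma(12, 2945/32)
obs 7: x=-4 → posterior Inverse-Gamma(25/2, 3521/32)
obs 8: x=-2 → posterior Inverse-Gamma(13, 3777/32)
obs 9: x=-4 → posterior Inverse-Gamma(27/2, 4353/32)
obs 10: x=-6 → posterior Inverse-Gamma(14, 5377/32)
obs 11: x=2 → posterior Inverse-Gamma(29/2, 5377/32)

k = 6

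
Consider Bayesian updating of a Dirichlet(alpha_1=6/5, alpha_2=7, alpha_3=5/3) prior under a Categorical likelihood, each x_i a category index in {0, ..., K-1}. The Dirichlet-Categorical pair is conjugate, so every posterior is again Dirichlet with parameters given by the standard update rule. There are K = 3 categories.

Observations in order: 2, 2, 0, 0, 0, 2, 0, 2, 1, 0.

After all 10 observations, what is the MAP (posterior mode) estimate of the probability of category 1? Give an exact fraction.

105/253

obs 1: x=2 → posterior Dirichlet(6/5, 7, 8/3)
obs 2: x=2 → posterior Dirichlet(6/5, 7, 11/3)
obs 3: x=0 → posterior Dirichlet(11/5, 7, 11/3)
obs 4: x=0 → posterior Dirichlet(16/5, 7, 11/3)
obs 5: x=0 → posterior Dirichlet(21/5, 7, 11/3)
obs 6: x=2 → posterior Dirichlet(21/5, 7, 14/3)
obs 7: x=0 → posterior Dirichlet(26/5, 7, 14/3)
obs 8: x=2 → posterior Dirichlet(26/5, 7, 17/3)
obs 9: x=1 → posterior Dirichlet(26/5, 8, 17/3)
obs 10: x=0 → posterior Dirichlet(31/5, 8, 17/3)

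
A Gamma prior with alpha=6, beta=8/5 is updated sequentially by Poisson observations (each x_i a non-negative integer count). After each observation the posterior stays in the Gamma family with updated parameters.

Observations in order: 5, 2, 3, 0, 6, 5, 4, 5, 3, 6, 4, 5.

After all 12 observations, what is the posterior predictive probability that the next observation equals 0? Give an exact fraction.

obs 1: x=5 → posterior Gamma(11, 13/5)
obs 2: x=2 → posterior Gamma(13, 18/5)
obs 3: x=3 → posterior Gamma(16, 23/5)
obs 4: x=0 → posterior Gamma(16, 28/5)
obs 5: x=6 → posterior Gamma(22, 33/5)
obs 6: x=5 → posterior Gamma(27, 38/5)
obs 7: x=4 → posterior Gamma(31, 43/5)
obs 8: x=5 → posterior Gamma(36, 48/5)
obs 9: x=3 → posterior Gamma(39, 53/5)
obs 10: x=6 → posterior Gamma(45, 58/5)
obs 11: x=4 → posterior Gamma(49, 63/5)
obs 12: x=5 → posterior Gamma(54, 68/5)

902570814619679505795148365111147698301027258194536541172686844405451066608590727965801623400218624/41632687486237173187939287634191588382353880270019124010730946361508962534646068310417373812845345009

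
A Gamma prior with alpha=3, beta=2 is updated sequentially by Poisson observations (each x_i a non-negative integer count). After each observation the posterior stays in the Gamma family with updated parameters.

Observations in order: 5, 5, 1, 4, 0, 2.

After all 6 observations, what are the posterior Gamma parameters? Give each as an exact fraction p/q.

alpha=20, beta=8

obs 1: x=5 → posterior Gamma(8, 3)
obs 2: x=5 → posterior Gamma(13, 4)
obs 3: x=1 → posterior Gamma(14, 5)
obs 4: x=4 → posterior Gamma(18, 6)
obs 5: x=0 → posterior Gamma(18, 7)
obs 6: x=2 → posterior Gamma(20, 8)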